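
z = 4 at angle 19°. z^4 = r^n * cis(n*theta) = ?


r^4 = 4^4 = 256
n*theta = 4*19° = 76° = 76° (mod 360)
a = 256*cos(76°) = 61.9320
b = 256*sin(76°) = 248.3957

256 cis(76°) = 61.9320 + 248.3957i


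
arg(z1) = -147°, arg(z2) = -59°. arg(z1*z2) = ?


arg(z1*z2) = -147° - 59° = -206°
Normalized to (-180°, 180°]: 154°

154°


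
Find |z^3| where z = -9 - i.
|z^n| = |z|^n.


|z| = sqrt(81+1) = sqrt(82) = 9.0554
|z^3| = |z|^3 = (sqrt(82))^3 = 82*sqrt(82)

|z^3| = 82*sqrt(82) ≈ 742.5416


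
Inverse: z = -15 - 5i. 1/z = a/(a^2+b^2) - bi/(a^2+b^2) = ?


|z|^2 = 225+25 = 250
1/z = (-15 + 5i)/250

1/z = -0.0600 + 0.0200i


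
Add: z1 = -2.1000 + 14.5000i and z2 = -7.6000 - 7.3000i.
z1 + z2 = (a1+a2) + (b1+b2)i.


Real: -2.1 - 7.6 = -9.7
Imag: 14.5 - 7.3 = 7.2

-9.7000 + 7.2000i


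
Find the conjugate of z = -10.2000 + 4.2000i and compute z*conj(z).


z_bar = -10.2000 - 4.2000i
z*z_bar = (-10.2)^2 + 4.2^2 = 104.04 + 17.64 = 121.68

z_bar = -10.2000 - 4.2000i, z*z_bar = 121.68


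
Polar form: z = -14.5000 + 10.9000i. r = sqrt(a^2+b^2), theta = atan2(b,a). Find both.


r = sqrt(210.25+118.81) = sqrt(329.06) = 18.1400
theta = atan2(10.9, -14.5) = 143.0669 degrees

r = 18.1400, theta = 143.0669 degrees


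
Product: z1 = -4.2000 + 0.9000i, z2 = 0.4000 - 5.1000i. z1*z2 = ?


Real = -4.2*0.4 - 0.9*(-5.1) = -1.68 - (-4.59) = 2.91
Imag = -4.2*(-5.1) + 0.4*0.9 = 21.42 + 0.36 = 21.78

2.9100 + 21.7800i


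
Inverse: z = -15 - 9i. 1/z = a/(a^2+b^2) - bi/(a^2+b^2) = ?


|z|^2 = 225+81 = 306
1/z = (-15 + 9i)/306

1/z = -0.0490 + 0.0294i


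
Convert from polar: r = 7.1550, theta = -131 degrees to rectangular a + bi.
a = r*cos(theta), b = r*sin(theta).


a = 7.1550*cos(-131°) = 7.1550*(-0.65606) = -4.6941
b = 7.1550*sin(-131°) = 7.1550*(-0.7547) = -5.3999

-4.6941 - 5.3999i


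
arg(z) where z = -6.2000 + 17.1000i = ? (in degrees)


Re = -6.2, Im = 17.1
arg = atan2(17.1, -6.2) = 109.9293 degrees

arg(z) = 109.9293 degrees


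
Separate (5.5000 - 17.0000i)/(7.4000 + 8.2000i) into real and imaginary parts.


Multiply by conjugate: (5.5000 - 17.0000i)(7.4000 - 8.2000i) / (7.4^2 + 8.2^2)
Numerator real = 5.5*7.4 - (17)*8.2 = -98.7
Numerator imag = -17*7.4 - 5.5*8.2 = -170.9
Denominator = 122
Re(z) = -98.7/122 = -0.8090
Im(z) = -170.9/122 = -1.4008

Re(z) = -0.8090, Im(z) = -1.4008


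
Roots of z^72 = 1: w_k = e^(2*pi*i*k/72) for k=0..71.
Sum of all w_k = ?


The sum of all 72th roots of unity is 0.
Geometric series: (1 - w^72)/(1 - w) = (1-1)/(1-w) = 0 since w^72 = 1, w ≠ 1.
Alternatively: coefficient of z^71 in z^72 - 1 is 0.

0


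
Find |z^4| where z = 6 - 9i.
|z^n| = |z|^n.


|z| = sqrt(36+81) = sqrt(117) = 10.8167
|z^4| = |z|^4 = (sqrt(117))^4 = 117^2 = 13689

|z^4| = 13689


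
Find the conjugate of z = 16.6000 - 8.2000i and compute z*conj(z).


z_bar = 16.6000 + 8.2000i
z*z_bar = 16.6^2 + (-8.2)^2 = 275.56 + 67.24 = 342.8

z_bar = 16.6000 + 8.2000i, z*z_bar = 342.8


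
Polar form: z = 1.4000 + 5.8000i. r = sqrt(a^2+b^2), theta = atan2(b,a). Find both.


r = sqrt(1.96+33.64) = sqrt(35.6) = 5.9666
theta = atan2(5.8, 1.4) = 76.4296 degrees

r = 5.9666, theta = 76.4296 degrees


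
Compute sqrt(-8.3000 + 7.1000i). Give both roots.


|z| = sqrt(68.89+50.41) = 10.9225
sqrt((|z|+a)/2) = sqrt((10.9225+(-8.3))/2) = sqrt(1.3112) = 1.1451
sqrt((|z|-a)/2) = sqrt((10.9225-(-8.3))/2) = sqrt(9.6112) = 3.1002

±(1.1451 + 3.1002i) i.e. 1.1451 + 3.1002i and -1.1451 - 3.1002i


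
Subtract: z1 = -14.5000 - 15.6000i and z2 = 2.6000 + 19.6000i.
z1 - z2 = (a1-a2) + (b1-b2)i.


Real: -14.5 - 2.6 = -17.1
Imag: -15.6 - 19.6 = -35.2

-17.1000 - 35.2000i


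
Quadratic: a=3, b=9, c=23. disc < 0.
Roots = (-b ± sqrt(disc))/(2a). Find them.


disc = 9^2 - 4*3*23 = 81 - 276 = -195
sqrt(|disc|) = sqrt(195) = 13.9642
Real part = -9/(2*3) = -1.5000
Imag part = 13.9642/(2*3) = 2.3274

-1.5000 ± 2.3274i


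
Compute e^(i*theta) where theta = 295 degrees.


cos(295°) = 0.4226
sin(295°) = -0.9063

e^(i*295°) = 0.4226 - 0.9063i


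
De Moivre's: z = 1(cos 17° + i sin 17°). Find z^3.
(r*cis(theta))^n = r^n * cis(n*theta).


r^3 = 1^3 = 1
n*theta = 3*17° = 51° = 51° (mod 360)
a = 1*cos(51°) = 0.6293
b = 1*sin(51°) = 0.7771

1 cis(51°) = 0.6293 + 0.7771i


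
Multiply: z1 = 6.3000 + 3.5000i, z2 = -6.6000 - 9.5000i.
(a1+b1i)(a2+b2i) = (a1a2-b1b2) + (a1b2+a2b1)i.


Real = 6.3*(-6.6) - 3.5*(-9.5) = -41.58 - (-33.25) = -8.33
Imag = 6.3*(-9.5) - (6.6)*3.5 = -59.85 - (23.1) = -82.95

-8.3300 - 82.9500i


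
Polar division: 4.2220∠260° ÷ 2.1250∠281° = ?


r = 4.2220 / 2.1250 = 1.9868
theta = 260° - 281° = -21° = 339° (mod 360)

1.9868 cis(339°)


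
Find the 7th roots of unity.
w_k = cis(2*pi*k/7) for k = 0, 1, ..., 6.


The 7th roots of unity are cis(360k/7°) for k=0..6
Angle step = 360/7 = 51.4286°
Primitive root: cis(51.4286°)
Primitive root = 0.6235 + 0.7818i

7 roots at angles: 0°, 51.4286°, 102.8571°, 154.2857°, 205.7143°, 257.1429°, 308.5714°


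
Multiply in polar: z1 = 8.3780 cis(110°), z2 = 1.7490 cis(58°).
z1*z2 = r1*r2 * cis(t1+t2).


r = 8.3780 * 1.7490 = 14.6531
theta = 110° + 58° = 168° = 168° (mod 360)

14.6531 cis(168°)


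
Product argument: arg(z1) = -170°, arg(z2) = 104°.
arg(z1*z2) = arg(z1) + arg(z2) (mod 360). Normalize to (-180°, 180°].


arg(z1*z2) = -170° + 104° = -66°
Normalized to (-180°, 180°]: -66°

-66°


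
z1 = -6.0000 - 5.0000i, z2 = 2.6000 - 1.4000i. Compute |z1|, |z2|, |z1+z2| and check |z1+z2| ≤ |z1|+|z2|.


|z1| = sqrt((-6)^2 + (-5)^2) = sqrt(61) = 7.8102
|z2| = sqrt(2.6^2 + (-1.4)^2) = sqrt(8.72) = 2.9530
z1+z2 = -3.4000 - 6.4000i
|z1+z2| = sqrt(52.52) = 7.2471
|z1|+|z2| = 7.8102 + 2.9530 = 10.7632

|z1+z2| = 7.2471 ≤ |z1|+|z2| = 10.7632 (verified)


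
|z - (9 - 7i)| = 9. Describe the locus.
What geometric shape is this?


|z - z0| = r is a circle with center z0 and radius r.
Center = (9, -7), radius = 9

Circle with center (9, -7) and radius 9


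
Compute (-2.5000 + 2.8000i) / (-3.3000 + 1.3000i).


Conjugate of z2 = -3.3000 - 1.3000i
Numerator: (-2.5000 + 2.8000i)(-3.3000 - 1.3000i) = 11.8900 - 5.9900i
Denominator: (-3.3)^2 + 1.3^2 = 12.58
Result = (11.8900 - 5.9900i)/12.58

0.9452 - 0.4762i


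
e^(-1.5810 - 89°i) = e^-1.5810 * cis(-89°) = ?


e^-1.5810 = 0.20577
cos(-89°) = 0.0175
sin(-89°) = -0.9998
Real = 0.20577*0.0175 = 0.0036
Imag = 0.20577*(-0.9998) = -0.2057

0.0036 - 0.2057i


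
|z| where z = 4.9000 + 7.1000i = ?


|z| = sqrt(4.9^2 + 7.1^2) = sqrt(24.01 + 50.41) = sqrt(74.42) = 8.6267

|z| = 8.6267


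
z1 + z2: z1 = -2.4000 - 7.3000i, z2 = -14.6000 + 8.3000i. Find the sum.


Real: -2.4 - 14.6 = -17
Imag: -7.3 + 8.3 = 1

-17.0000 + 1.0000i


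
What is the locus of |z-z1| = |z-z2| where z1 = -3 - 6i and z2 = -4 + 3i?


Equal distances means the locus is the perpendicular bisector of z1 and z2.
Midpoint = ((-3+(-4))/2, (-6+3)/2) = (-3.5000, -1.5000)

Perpendicular bisector through (-3.5000, -1.5000)


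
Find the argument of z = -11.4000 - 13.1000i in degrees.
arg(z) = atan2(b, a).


Re = -11.4, Im = -13.1
arg = atan2(-13.1, -11.4) = -131.0307 degrees

arg(z) = -131.0307 degrees


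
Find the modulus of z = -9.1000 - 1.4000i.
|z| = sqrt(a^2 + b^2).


|z| = sqrt((-9.1)^2 + (-1.4)^2) = sqrt(82.81 + 1.96) = sqrt(84.77) = 9.2071

|z| = 9.2071


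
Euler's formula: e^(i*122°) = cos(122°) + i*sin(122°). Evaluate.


cos(122°) = -0.5299
sin(122°) = 0.8480

e^(i*122°) = -0.5299 + 0.8480i


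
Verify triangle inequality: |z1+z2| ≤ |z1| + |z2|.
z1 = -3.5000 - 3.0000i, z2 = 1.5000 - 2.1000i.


|z1| = sqrt((-3.5)^2 + (-3)^2) = sqrt(21.25) = 4.6098
|z2| = sqrt(1.5^2 + (-2.1)^2) = sqrt(6.66) = 2.5807
z1+z2 = -2.0000 - 5.1000i
|z1+z2| = sqrt(30.01) = 5.4781
|z1|+|z2| = 4.6098 + 2.5807 = 7.1905

|z1+z2| = 5.4781 ≤ |z1|+|z2| = 7.1905 (verified)


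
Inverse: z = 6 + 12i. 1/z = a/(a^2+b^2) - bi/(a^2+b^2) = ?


|z|^2 = 36+144 = 180
1/z = (6 - 12i)/180

1/z = 0.0333 - 0.0667i


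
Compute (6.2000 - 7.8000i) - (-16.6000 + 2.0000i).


Real: 6.2 + 16.6 = 22.8
Imag: -7.8 - 2 = -9.8

22.8000 - 9.8000i


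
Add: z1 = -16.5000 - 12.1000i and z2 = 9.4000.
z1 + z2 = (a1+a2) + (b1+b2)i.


Real: -16.5 + 9.4 = -7.1
Imag: -12.1 + 0 = -12.1

-7.1000 - 12.1000i


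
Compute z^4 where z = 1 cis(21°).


r^4 = 1^4 = 1
n*theta = 4*21° = 84° = 84° (mod 360)
a = 1*cos(84°) = 0.1045
b = 1*sin(84°) = 0.9945

1 cis(84°) = 0.1045 + 0.9945i


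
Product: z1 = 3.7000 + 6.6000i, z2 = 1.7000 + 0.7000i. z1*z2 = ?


Real = 3.7*1.7 - 6.6*0.7 = 6.29 - 4.62 = 1.67
Imag = 3.7*0.7 + 1.7*6.6 = 2.59 + 11.22 = 13.81

1.6700 + 13.8100i


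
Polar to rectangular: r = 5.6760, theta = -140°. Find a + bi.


a = 5.6760*cos(-140°) = 5.6760*(-0.766044) = -4.3481
b = 5.6760*sin(-140°) = 5.6760*(-0.6428) = -3.6485

-4.3481 - 3.6485i


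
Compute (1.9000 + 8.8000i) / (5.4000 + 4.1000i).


Conjugate of z2 = 5.4000 - 4.1000i
Numerator: (1.9000 + 8.8000i)(5.4000 - 4.1000i) = 46.3400 + 39.7300i
Denominator: 5.4^2 + 4.1^2 = 45.97
Result = (46.3400 + 39.7300i)/45.97

1.0080 + 0.8643i


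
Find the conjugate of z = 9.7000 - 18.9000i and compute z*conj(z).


z_bar = 9.7000 + 18.9000i
z*z_bar = 9.7^2 + (-18.9)^2 = 94.09 + 357.21 = 451.3

z_bar = 9.7000 + 18.9000i, z*z_bar = 451.3


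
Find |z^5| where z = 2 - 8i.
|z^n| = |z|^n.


|z| = sqrt(4+64) = sqrt(68) = 8.2462
|z^5| = |z|^5 = (sqrt(68))^5 = 68^2 * sqrt(68) = 4624*sqrt(68)

|z^5| = 4624*sqrt(68) ≈ 38130.4808


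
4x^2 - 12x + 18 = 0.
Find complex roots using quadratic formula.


disc = (-12)^2 - 4*4*18 = 144 - 288 = -144
sqrt(|disc|) = sqrt(144) = 12.0000
Real part = 12/(2*4) = 1.5000
Imag part = 12.0000/(2*4) = 1.5000

1.5000 ± 1.5000i


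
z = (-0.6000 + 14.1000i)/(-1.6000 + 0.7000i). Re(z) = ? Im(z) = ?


Multiply by conjugate: (-0.6000 + 14.1000i)(-1.6000 - 0.7000i) / ((-1.6)^2 + 0.7^2)
Numerator real = -0.6*(-1.6) + 14.1*0.7 = 10.83
Numerator imag = 14.1*(-1.6) - (-0.6)*0.7 = -22.14
Denominator = 3.05
Re(z) = 10.83/3.05 = 3.5508
Im(z) = -22.14/3.05 = -7.2590

Re(z) = 3.5508, Im(z) = -7.2590


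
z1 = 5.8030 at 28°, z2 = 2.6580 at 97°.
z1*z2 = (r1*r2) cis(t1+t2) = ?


r = 5.8030 * 2.6580 = 15.4244
theta = 28° + 97° = 125° = 125° (mod 360)

15.4244 cis(125°)


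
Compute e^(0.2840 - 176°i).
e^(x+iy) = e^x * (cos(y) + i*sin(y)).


e^0.2840 = 1.3284
cos(-176°) = -0.9976
sin(-176°) = -0.0698
Real = 1.3284*(-0.9976) = -1.3252
Imag = 1.3284*(-0.0698) = -0.0927

-1.3252 - 0.0927i


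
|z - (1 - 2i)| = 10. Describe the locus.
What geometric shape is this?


|z - z0| = r is a circle with center z0 and radius r.
Center = (1, -2), radius = 10

Circle with center (1, -2) and radius 10


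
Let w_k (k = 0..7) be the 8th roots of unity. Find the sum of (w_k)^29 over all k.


The roots are w_k = w^k with w = e^(2*pi*i/8), and (w^k)^29 = (w^29)^k.
So S = 1 + u + u^2 + ... + u^(7) with u = w^29.
29 = 3*8 + 5, so 29 is not a multiple of 8: u = (w^8)^3 * w^5 = w^5 ≠ 1 (w is a primitive 8th root), while u^8 = (w^8)^29 = 1.
Geometric series: S = (1 - u^8)/(1 - u) = (1 - 1)/(1 - u) = 0

S = 0


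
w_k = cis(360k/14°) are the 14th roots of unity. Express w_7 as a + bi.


Angle = 360*7/14 = 180°
a = cos(180°) = -1.0000
b = sin(180°) = 0

-1.0000 + 0i


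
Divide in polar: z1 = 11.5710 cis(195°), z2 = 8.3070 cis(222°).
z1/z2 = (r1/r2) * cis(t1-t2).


r = 11.5710 / 8.3070 = 1.3929
theta = 195° - 222° = -27° = 333° (mod 360)

1.3929 cis(333°)


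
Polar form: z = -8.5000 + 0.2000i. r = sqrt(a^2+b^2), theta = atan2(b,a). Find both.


r = sqrt(72.25+0.04) = sqrt(72.29) = 8.5024
theta = atan2(0.2, -8.5) = 178.6521 degrees

r = 8.5024, theta = 178.6521 degrees


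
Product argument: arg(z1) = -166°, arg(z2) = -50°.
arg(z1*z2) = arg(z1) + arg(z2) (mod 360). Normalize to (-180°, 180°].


arg(z1*z2) = -166° - 50° = -216°
Normalized to (-180°, 180°]: 144°

144°


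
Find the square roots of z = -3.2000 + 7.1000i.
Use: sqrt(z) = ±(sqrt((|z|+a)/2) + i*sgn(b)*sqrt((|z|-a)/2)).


|z| = sqrt(10.24+50.41) = 7.7878
sqrt((|z|+a)/2) = sqrt((7.7878+(-3.2))/2) = sqrt(2.2939) = 1.5146
sqrt((|z|-a)/2) = sqrt((7.7878-(-3.2))/2) = sqrt(5.4939) = 2.3439

±(1.5146 + 2.3439i) i.e. 1.5146 + 2.3439i and -1.5146 - 2.3439i


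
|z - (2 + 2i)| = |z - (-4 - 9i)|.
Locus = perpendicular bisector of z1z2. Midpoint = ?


Equal distances means the locus is the perpendicular bisector of z1 and z2.
Midpoint = ((2+(-4))/2, (2+(-9))/2) = (-1.0000, -3.5000)

Perpendicular bisector through (-1.0000, -3.5000)


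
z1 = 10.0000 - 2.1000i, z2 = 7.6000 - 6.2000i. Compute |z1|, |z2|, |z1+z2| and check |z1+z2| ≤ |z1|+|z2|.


|z1| = sqrt(10^2 + (-2.1)^2) = sqrt(104.41) = 10.2181
|z2| = sqrt(7.6^2 + (-6.2)^2) = sqrt(96.2) = 9.8082
z1+z2 = 17.6000 - 8.3000i
|z1+z2| = sqrt(378.65) = 19.4589
|z1|+|z2| = 10.2181 + 9.8082 = 20.0263

|z1+z2| = 19.4589 ≤ |z1|+|z2| = 20.0263 (verified)


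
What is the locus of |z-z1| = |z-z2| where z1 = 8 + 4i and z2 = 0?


Equal distances means the locus is the perpendicular bisector of z1 and z2.
Midpoint = ((8+0)/2, (4+0)/2) = (4.0000, 2.0000)

Perpendicular bisector through (4.0000, 2.0000)


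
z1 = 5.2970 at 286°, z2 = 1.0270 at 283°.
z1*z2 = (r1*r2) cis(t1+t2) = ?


r = 5.2970 * 1.0270 = 5.4400
theta = 286° + 283° = 569° = 209° (mod 360)

5.4400 cis(209°)


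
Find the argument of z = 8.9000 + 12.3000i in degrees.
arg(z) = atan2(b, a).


Re = 8.9, Im = 12.3
arg = atan2(12.3, 8.9) = 54.1114 degrees

arg(z) = 54.1114 degrees


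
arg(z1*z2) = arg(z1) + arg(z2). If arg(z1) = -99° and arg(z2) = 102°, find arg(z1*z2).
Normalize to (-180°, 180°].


arg(z1*z2) = -99° + 102° = 3°
Normalized to (-180°, 180°]: 3°

3°


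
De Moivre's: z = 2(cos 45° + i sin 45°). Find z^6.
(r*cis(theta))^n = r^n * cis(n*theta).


r^6 = 2^6 = 64
n*theta = 6*45° = 270° = 270° (mod 360)
a = 64*cos(270°) = 0
b = 64*sin(270°) = -64.0000

64 cis(270°) = 0 - 64.0000i


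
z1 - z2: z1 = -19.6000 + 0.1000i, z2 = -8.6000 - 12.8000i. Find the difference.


Real: -19.6 + 8.6 = -11
Imag: 0.1 + 12.8 = 12.9

-11.0000 + 12.9000i


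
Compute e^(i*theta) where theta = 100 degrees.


cos(100°) = -0.1736
sin(100°) = 0.9848

e^(i*100°) = -0.1736 + 0.9848i


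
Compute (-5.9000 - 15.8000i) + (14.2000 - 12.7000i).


Real: -5.9 + 14.2 = 8.3
Imag: -15.8 - 12.7 = -28.5

8.3000 - 28.5000i


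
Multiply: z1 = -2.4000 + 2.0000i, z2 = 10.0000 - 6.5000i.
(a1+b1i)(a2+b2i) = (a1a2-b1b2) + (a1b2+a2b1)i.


Real = -2.4*10 - 2*(-6.5) = -24 - (-13) = -11
Imag = -2.4*(-6.5) + 10*2 = 15.6 + 20 = 35.6

-11.0000 + 35.6000i


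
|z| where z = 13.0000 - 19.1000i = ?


|z| = sqrt(13^2 + (-19.1)^2) = sqrt(169 + 364.81) = sqrt(533.81) = 23.1043

|z| = 23.1043


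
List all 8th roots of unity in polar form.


The 8th roots of unity are cis(360k/8°) for k=0..7
Angle step = 360/8 = 45°
Primitive root: cis(45°)
Primitive root = 0.7071 + 0.7071i

8 roots at angles: 0°, 45°, 90°, 135°, 180°, 225°, 270°, 315°


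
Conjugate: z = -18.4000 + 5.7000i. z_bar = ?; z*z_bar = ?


z_bar = -18.4000 - 5.7000i
z*z_bar = (-18.4)^2 + 5.7^2 = 338.56 + 32.49 = 371.05

z_bar = -18.4000 - 5.7000i, z*z_bar = 371.05


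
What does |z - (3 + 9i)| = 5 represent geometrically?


|z - z0| = r is a circle with center z0 and radius r.
Center = (3, 9), radius = 5

Circle with center (3, 9) and radius 5


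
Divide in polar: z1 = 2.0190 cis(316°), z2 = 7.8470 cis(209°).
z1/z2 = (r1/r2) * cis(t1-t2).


r = 2.0190 / 7.8470 = 0.2573
theta = 316° - 209° = 107° = 107° (mod 360)

0.2573 cis(107°)


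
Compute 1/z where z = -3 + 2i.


|z|^2 = 9+4 = 13
1/z = (-3 - 2i)/13

1/z = -0.2308 - 0.1538i


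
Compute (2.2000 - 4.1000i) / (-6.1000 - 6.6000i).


Conjugate of z2 = -6.1000 + 6.6000i
Numerator: (2.2000 - 4.1000i)(-6.1000 + 6.6000i) = 13.6400 + 39.5300i
Denominator: (-6.1)^2 + (-6.6)^2 = 80.77
Result = (13.6400 + 39.5300i)/80.77

0.1689 + 0.4894i


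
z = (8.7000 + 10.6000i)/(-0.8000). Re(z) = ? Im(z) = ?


Multiply by conjugate: (8.7000 + 10.6000i)(-0.8000) / ((-0.8)^2 + 0^2)
Numerator real = 8.7*(-0.8) + 10.6*0 = -6.96
Numerator imag = 10.6*(-0.8) - 8.7*0 = -8.48
Denominator = 0.64
Re(z) = -6.96/0.64 = -10.8750
Im(z) = -8.48/0.64 = -13.2500

Re(z) = -10.8750, Im(z) = -13.2500


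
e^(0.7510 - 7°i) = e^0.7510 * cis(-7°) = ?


e^0.7510 = 2.1191
cos(-7°) = 0.99255
sin(-7°) = -0.1219
Real = 2.1191*0.99255 = 2.1033
Imag = 2.1191*(-0.1219) = -0.2583

2.1033 - 0.2583i


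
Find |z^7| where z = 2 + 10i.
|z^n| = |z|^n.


|z| = sqrt(4+100) = sqrt(104) = 10.1980
|z^7| = |z|^7 = (sqrt(104))^7 = 104^3 * sqrt(104) = 1124864*sqrt(104)

|z^7| = 1124864*sqrt(104) ≈ 11471406.9723


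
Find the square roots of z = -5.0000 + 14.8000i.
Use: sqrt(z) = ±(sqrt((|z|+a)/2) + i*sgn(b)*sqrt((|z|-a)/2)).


|z| = sqrt(25+219.04) = 15.6218
sqrt((|z|+a)/2) = sqrt((15.6218+(-5))/2) = sqrt(5.3109) = 2.3045
sqrt((|z|-a)/2) = sqrt((15.6218-(-5))/2) = sqrt(10.3109) = 3.2111

±(2.3045 + 3.2111i) i.e. 2.3045 + 3.2111i and -2.3045 - 3.2111i


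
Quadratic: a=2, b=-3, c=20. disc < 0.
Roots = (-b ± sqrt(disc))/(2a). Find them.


disc = (-3)^2 - 4*2*20 = 9 - 160 = -151
sqrt(|disc|) = sqrt(151) = 12.2882
Real part = 3/(2*2) = 0.7500
Imag part = 12.2882/(2*2) = 3.0721

0.7500 ± 3.0721i


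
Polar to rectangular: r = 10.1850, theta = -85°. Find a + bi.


a = 10.1850*cos(-85°) = 10.1850*0.08716 = 0.8877
b = 10.1850*sin(-85°) = 10.1850*(-0.99619) = -10.1462

0.8877 - 10.1462i


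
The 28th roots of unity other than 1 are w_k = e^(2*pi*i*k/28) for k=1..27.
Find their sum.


With w = e^(2*pi*i/28), all 28 of the 28th roots of unity w^0 = 1, w, ..., w^(27) sum to 0: 1 + w + ... + w^(27) = (1 - w^28)/(1 - w) = 0 since w^28 = 1, w ≠ 1.
Removing the root 1: w + w^2 + ... + w^(27) = 0 - 1 = -1

Sum = -1


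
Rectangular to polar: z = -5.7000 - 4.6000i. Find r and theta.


r = sqrt(32.49+21.16) = sqrt(53.65) = 7.3246
theta = atan2(-4.6, -5.7) = -141.0959 degrees

r = 7.3246, theta = -141.0959 degrees


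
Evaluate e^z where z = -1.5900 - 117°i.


e^-1.5900 = 0.2039
cos(-117°) = -0.454
sin(-117°) = -0.891
Real = 0.2039*(-0.454) = -0.0926
Imag = 0.2039*(-0.891) = -0.1817

-0.0926 - 0.1817i


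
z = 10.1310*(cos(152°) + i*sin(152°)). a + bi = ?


a = 10.1310*cos(152°) = 10.1310*(-0.882948) = -8.9451
b = 10.1310*sin(152°) = 10.1310*0.46947 = 4.7562

-8.9451 + 4.7562i


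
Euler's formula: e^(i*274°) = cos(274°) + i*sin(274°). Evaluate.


cos(274°) = 0.0698
sin(274°) = -0.9976

e^(i*274°) = 0.0698 - 0.9976i


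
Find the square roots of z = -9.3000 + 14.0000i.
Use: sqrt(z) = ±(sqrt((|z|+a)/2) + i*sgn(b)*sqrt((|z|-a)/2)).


|z| = sqrt(86.49+196) = 16.8074
sqrt((|z|+a)/2) = sqrt((16.8074+(-9.3))/2) = sqrt(3.7537) = 1.9375
sqrt((|z|-a)/2) = sqrt((16.8074-(-9.3))/2) = sqrt(13.0537) = 3.6130

±(1.9375 + 3.6130i) i.e. 1.9375 + 3.6130i and -1.9375 - 3.6130i


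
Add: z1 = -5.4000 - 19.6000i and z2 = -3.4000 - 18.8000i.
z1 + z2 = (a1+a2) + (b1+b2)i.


Real: -5.4 - 3.4 = -8.8
Imag: -19.6 - 18.8 = -38.4

-8.8000 - 38.4000i


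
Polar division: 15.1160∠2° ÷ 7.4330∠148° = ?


r = 15.1160 / 7.4330 = 2.0336
theta = 2° - 148° = -146° = 214° (mod 360)

2.0336 cis(214°)


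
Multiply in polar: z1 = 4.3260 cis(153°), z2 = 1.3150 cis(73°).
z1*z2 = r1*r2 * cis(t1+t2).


r = 4.3260 * 1.3150 = 5.6887
theta = 153° + 73° = 226° = 226° (mod 360)

5.6887 cis(226°)


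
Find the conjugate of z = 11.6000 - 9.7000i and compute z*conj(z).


z_bar = 11.6000 + 9.7000i
z*z_bar = 11.6^2 + (-9.7)^2 = 134.56 + 94.09 = 228.65

z_bar = 11.6000 + 9.7000i, z*z_bar = 228.65


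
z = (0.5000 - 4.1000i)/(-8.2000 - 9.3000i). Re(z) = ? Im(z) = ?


Multiply by conjugate: (0.5000 - 4.1000i)(-8.2000 + 9.3000i) / ((-8.2)^2 + (-9.3)^2)
Numerator real = 0.5*(-8.2) - (4.1)*(-9.3) = 34.03
Numerator imag = -4.1*(-8.2) - 0.5*(-9.3) = 38.27
Denominator = 153.73
Re(z) = 34.03/153.73 = 0.2214
Im(z) = 38.27/153.73 = 0.2489

Re(z) = 0.2214, Im(z) = 0.2489


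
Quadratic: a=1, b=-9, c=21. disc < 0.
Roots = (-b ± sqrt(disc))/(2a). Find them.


disc = (-9)^2 - 4*1*21 = 81 - 84 = -3
sqrt(|disc|) = sqrt(3) = 1.7321
Real part = 9/(2*1) = 4.5000
Imag part = 1.7321/(2*1) = 0.8660

4.5000 ± 0.8660i


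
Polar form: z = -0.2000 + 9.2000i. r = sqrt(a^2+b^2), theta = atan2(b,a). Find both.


r = sqrt(0.04+84.64) = sqrt(84.68) = 9.2022
theta = atan2(9.2, -0.2) = 91.2454 degrees

r = 9.2022, theta = 91.2454 degrees


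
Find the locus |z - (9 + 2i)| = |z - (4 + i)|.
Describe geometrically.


Equal distances means the locus is the perpendicular bisector of z1 and z2.
Midpoint = ((9+4)/2, (2+1)/2) = (6.5000, 1.5000)

Perpendicular bisector through (6.5000, 1.5000)


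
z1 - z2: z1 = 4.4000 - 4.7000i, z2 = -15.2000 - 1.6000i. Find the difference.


Real: 4.4 + 15.2 = 19.6
Imag: -4.7 + 1.6 = -3.1

19.6000 - 3.1000i


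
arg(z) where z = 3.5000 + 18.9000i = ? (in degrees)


Re = 3.5, Im = 18.9
arg = atan2(18.9, 3.5) = 79.5085 degrees

arg(z) = 79.5085 degrees


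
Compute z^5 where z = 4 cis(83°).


r^5 = 4^5 = 1024
n*theta = 5*83° = 415° = 55° (mod 360)
a = 1024*cos(55°) = 587.3423
b = 1024*sin(55°) = 838.8117

1024 cis(55°) = 587.3423 + 838.8117i


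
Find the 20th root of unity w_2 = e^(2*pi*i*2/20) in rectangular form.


Angle = 360*2/20 = 36°
a = cos(36°) = 0.8090
b = sin(36°) = 0.5878

0.8090 + 0.5878i


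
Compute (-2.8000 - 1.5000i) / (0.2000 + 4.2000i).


Conjugate of z2 = 0.2000 - 4.2000i
Numerator: (-2.8000 - 1.5000i)(0.2000 - 4.2000i) = -6.8600 + 11.4600i
Denominator: 0.2^2 + 4.2^2 = 17.68
Result = (-6.8600 + 11.4600i)/17.68

-0.3880 + 0.6482i


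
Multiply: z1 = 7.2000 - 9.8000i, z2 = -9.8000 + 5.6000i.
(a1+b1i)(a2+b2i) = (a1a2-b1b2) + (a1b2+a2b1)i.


Real = 7.2*(-9.8) - (-9.8)*5.6 = -70.56 - (-54.88) = -15.68
Imag = 7.2*5.6 - (9.8)*(-9.8) = 40.32 + 96.04 = 136.36

-15.6800 + 136.3600i


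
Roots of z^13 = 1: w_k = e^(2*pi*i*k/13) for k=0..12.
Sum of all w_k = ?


The sum of all 13th roots of unity is 0.
Geometric series: (1 - w^13)/(1 - w) = (1-1)/(1-w) = 0 since w^13 = 1, w ≠ 1.
Alternatively: coefficient of z^12 in z^13 - 1 is 0.

0


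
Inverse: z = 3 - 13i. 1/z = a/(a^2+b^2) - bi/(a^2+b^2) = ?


|z|^2 = 9+169 = 178
1/z = (3 + 13i)/178

1/z = 0.0169 + 0.0730i


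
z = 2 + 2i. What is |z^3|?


|z| = sqrt(4+4) = sqrt(8) = 2.8284
|z^3| = |z|^3 = (sqrt(8))^3 = 8*sqrt(8)

|z^3| = 8*sqrt(8) ≈ 22.6274


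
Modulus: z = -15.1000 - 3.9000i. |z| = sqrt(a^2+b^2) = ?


|z| = sqrt((-15.1)^2 + (-3.9)^2) = sqrt(228.01 + 15.21) = sqrt(243.22) = 15.5955

|z| = 15.5955


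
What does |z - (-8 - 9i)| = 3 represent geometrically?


|z - z0| = r is a circle with center z0 and radius r.
Center = (-8, -9), radius = 3

Circle with center (-8, -9) and radius 3


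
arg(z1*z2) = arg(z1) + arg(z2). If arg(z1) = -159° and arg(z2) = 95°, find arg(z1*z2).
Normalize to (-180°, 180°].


arg(z1*z2) = -159° + 95° = -64°
Normalized to (-180°, 180°]: -64°

-64°


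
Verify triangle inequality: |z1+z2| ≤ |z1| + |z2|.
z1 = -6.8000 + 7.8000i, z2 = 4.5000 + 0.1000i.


|z1| = sqrt((-6.8)^2 + 7.8^2) = sqrt(107.08) = 10.3479
|z2| = sqrt(4.5^2 + 0.1^2) = sqrt(20.26) = 4.5011
z1+z2 = -2.3000 + 7.9000i
|z1+z2| = sqrt(67.7) = 8.2280
|z1|+|z2| = 10.3479 + 4.5011 = 14.8490

|z1+z2| = 8.2280 ≤ |z1|+|z2| = 14.8490 (verified)


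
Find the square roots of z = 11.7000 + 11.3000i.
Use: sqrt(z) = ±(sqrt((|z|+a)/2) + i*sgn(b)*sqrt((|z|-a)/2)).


|z| = sqrt(136.89+127.69) = 16.2659
sqrt((|z|+a)/2) = sqrt((16.2659+11.7)/2) = sqrt(13.9830) = 3.7394
sqrt((|z|-a)/2) = sqrt((16.2659-11.7)/2) = sqrt(2.2830) = 1.5109

±(3.7394 + 1.5109i) i.e. 3.7394 + 1.5109i and -3.7394 - 1.5109i


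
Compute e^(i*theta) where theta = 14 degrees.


cos(14°) = 0.9703
sin(14°) = 0.2419

e^(i*14°) = 0.9703 + 0.2419i


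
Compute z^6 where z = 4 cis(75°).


r^6 = 4^6 = 4096
n*theta = 6*75° = 450° = 90° (mod 360)
a = 4096*cos(90°) = 0
b = 4096*sin(90°) = 4096.0000

4096 cis(90°) = 0 + 4096.0000i


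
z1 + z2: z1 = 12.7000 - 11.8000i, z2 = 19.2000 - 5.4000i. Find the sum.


Real: 12.7 + 19.2 = 31.9
Imag: -11.8 - 5.4 = -17.2

31.9000 - 17.2000i


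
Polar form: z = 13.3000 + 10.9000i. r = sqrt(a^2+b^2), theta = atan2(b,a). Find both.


r = sqrt(176.89+118.81) = sqrt(295.7) = 17.1959
theta = atan2(10.9, 13.3) = 39.3363 degrees

r = 17.1959, theta = 39.3363 degrees


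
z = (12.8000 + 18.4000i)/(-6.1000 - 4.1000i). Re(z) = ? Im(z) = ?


Multiply by conjugate: (12.8000 + 18.4000i)(-6.1000 + 4.1000i) / ((-6.1)^2 + (-4.1)^2)
Numerator real = 12.8*(-6.1) + 18.4*(-4.1) = -153.52
Numerator imag = 18.4*(-6.1) - 12.8*(-4.1) = -59.76
Denominator = 54.02
Re(z) = -153.52/54.02 = -2.8419
Im(z) = -59.76/54.02 = -1.1063

Re(z) = -2.8419, Im(z) = -1.1063


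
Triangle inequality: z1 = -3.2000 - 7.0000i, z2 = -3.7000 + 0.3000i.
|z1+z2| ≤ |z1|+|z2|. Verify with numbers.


|z1| = sqrt((-3.2)^2 + (-7)^2) = sqrt(59.24) = 7.6968
|z2| = sqrt((-3.7)^2 + 0.3^2) = sqrt(13.78) = 3.7121
z1+z2 = -6.9000 - 6.7000i
|z1+z2| = sqrt(92.5) = 9.6177
|z1|+|z2| = 7.6968 + 3.7121 = 11.4089

|z1+z2| = 9.6177 ≤ |z1|+|z2| = 11.4089 (verified)


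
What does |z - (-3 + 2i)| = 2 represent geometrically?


|z - z0| = r is a circle with center z0 and radius r.
Center = (-3, 2), radius = 2

Circle with center (-3, 2) and radius 2


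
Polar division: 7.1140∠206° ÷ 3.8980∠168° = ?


r = 7.1140 / 3.8980 = 1.8250
theta = 206° - 168° = 38° = 38° (mod 360)

1.8250 cis(38°)


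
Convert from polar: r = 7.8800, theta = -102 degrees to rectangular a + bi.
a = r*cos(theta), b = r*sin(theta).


a = 7.8800*cos(-102°) = 7.8800*(-0.2079) = -1.6383
b = 7.8800*sin(-102°) = 7.8800*(-0.97815) = -7.7078

-1.6383 - 7.7078i


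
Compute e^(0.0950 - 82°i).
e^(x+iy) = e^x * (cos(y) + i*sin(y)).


e^0.0950 = 1.0997
cos(-82°) = 0.13917
sin(-82°) = -0.9903
Real = 1.0997*0.13917 = 0.1530
Imag = 1.0997*(-0.9903) = -1.0890

0.1530 - 1.0890i


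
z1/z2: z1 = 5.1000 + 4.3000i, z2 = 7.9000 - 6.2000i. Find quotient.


Conjugate of z2 = 7.9000 + 6.2000i
Numerator: (5.1000 + 4.3000i)(7.9000 + 6.2000i) = 13.6300 + 65.5900i
Denominator: 7.9^2 + (-6.2)^2 = 100.85
Result = (13.6300 + 65.5900i)/100.85

0.1352 + 0.6504i


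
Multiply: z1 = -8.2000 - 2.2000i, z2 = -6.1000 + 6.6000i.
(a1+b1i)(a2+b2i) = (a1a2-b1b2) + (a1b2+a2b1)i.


Real = -8.2*(-6.1) - (-2.2)*6.6 = 50.02 - (-14.52) = 64.54
Imag = -8.2*6.6 - (6.1)*(-2.2) = -54.12 + 13.42 = -40.7

64.5400 - 40.7000i


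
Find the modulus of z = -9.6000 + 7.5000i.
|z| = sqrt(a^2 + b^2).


|z| = sqrt((-9.6)^2 + 7.5^2) = sqrt(92.16 + 56.25) = sqrt(148.41) = 12.1824

|z| = 12.1824


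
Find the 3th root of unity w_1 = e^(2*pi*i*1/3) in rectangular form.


Angle = 360*1/3 = 120°
a = cos(120°) = -0.5000
b = sin(120°) = 0.8660

-0.5000 + 0.8660i


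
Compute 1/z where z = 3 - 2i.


|z|^2 = 9+4 = 13
1/z = (3 + 2i)/13

1/z = 0.2308 + 0.1538i


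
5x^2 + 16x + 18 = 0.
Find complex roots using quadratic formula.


disc = 16^2 - 4*5*18 = 256 - 360 = -104
sqrt(|disc|) = sqrt(104) = 10.1980
Real part = -16/(2*5) = -1.6000
Imag part = 10.1980/(2*5) = 1.0198

-1.6000 ± 1.0198i


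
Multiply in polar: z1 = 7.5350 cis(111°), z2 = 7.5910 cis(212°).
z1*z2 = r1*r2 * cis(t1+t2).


r = 7.5350 * 7.5910 = 57.1982
theta = 111° + 212° = 323° = 323° (mod 360)

57.1982 cis(323°)


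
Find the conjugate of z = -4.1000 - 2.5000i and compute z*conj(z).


z_bar = -4.1000 + 2.5000i
z*z_bar = (-4.1)^2 + (-2.5)^2 = 16.81 + 6.25 = 23.06

z_bar = -4.1000 + 2.5000i, z*z_bar = 23.06


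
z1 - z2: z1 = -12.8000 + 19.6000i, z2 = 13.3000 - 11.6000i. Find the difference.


Real: -12.8 - 13.3 = -26.1
Imag: 19.6 + 11.6 = 31.2

-26.1000 + 31.2000i


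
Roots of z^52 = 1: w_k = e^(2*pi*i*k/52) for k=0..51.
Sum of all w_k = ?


The sum of all 52th roots of unity is 0.
Geometric series: (1 - w^52)/(1 - w) = (1-1)/(1-w) = 0 since w^52 = 1, w ≠ 1.
Alternatively: coefficient of z^51 in z^52 - 1 is 0.

0


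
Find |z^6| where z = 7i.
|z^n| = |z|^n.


|z| = sqrt(0+49) = sqrt(49) = 7
|z^6| = |z|^6 = 7^6 = 117649

|z^6| = 117649


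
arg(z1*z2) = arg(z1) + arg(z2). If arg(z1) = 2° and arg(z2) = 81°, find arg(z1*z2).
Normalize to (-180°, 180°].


arg(z1*z2) = 2° + 81° = 83°
Normalized to (-180°, 180°]: 83°

83°


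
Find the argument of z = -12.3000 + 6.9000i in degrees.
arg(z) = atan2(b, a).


Re = -12.3, Im = 6.9
arg = atan2(6.9, -12.3) = 150.7086 degrees

arg(z) = 150.7086 degrees


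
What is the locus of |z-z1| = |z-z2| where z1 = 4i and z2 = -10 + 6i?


Equal distances means the locus is the perpendicular bisector of z1 and z2.
Midpoint = ((0+(-10))/2, (4+6)/2) = (-5.0000, 5.0000)

Perpendicular bisector through (-5.0000, 5.0000)


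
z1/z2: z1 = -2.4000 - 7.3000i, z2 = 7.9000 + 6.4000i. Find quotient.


Conjugate of z2 = 7.9000 - 6.4000i
Numerator: (-2.4000 - 7.3000i)(7.9000 - 6.4000i) = -65.6800 - 42.3100i
Denominator: 7.9^2 + 6.4^2 = 103.37
Result = (-65.6800 - 42.3100i)/103.37

-0.6354 - 0.4093i


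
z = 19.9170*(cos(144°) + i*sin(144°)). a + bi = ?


a = 19.9170*cos(144°) = 19.9170*(-0.809017) = -16.1132
b = 19.9170*sin(144°) = 19.9170*0.587785 = 11.7069

-16.1132 + 11.7069i


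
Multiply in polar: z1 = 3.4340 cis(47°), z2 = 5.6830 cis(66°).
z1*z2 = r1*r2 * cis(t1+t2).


r = 3.4340 * 5.6830 = 19.5154
theta = 47° + 66° = 113° = 113° (mod 360)

19.5154 cis(113°)


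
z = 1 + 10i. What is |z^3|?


|z| = sqrt(1+100) = sqrt(101) = 10.0499
|z^3| = |z|^3 = (sqrt(101))^3 = 101*sqrt(101)

|z^3| = 101*sqrt(101) ≈ 1015.0374


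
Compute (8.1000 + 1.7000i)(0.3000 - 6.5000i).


Real = 8.1*0.3 - 1.7*(-6.5) = 2.43 - (-11.05) = 13.48
Imag = 8.1*(-6.5) + 0.3*1.7 = -52.65 + 0.51 = -52.14

13.4800 - 52.1400i


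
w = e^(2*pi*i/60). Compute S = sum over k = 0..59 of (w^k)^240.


The roots are w_k = w^k with w = e^(2*pi*i/60), and (w^k)^240 = (w^240)^k.
So S = 1 + u + u^2 + ... + u^(59) with u = w^240.
240 = 4*60 + 0, so 240 is a multiple of 60 and u = (w^60)^4 = 1.
Every one of the 60 terms equals 1: S = 60

S = 60


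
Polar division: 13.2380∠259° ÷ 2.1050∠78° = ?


r = 13.2380 / 2.1050 = 6.2888
theta = 259° - 78° = 181° = 181° (mod 360)

6.2888 cis(181°)


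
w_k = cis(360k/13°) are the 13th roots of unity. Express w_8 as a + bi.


Angle = 360*8/13 = 221.5385°
a = cos(221.5385°) = -0.7485
b = sin(221.5385°) = -0.6631

-0.7485 - 0.6631i


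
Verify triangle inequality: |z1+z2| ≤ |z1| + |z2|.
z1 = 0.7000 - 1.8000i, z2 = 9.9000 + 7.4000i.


|z1| = sqrt(0.7^2 + (-1.8)^2) = sqrt(3.73) = 1.9313
|z2| = sqrt(9.9^2 + 7.4^2) = sqrt(152.77) = 12.3600
z1+z2 = 10.6000 + 5.6000i
|z1+z2| = sqrt(143.72) = 11.9883
|z1|+|z2| = 1.9313 + 12.3600 = 14.2913

|z1+z2| = 11.9883 ≤ |z1|+|z2| = 14.2913 (verified)


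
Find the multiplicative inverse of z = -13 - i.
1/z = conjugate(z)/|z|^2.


|z|^2 = 169+1 = 170
1/z = (-13 + 1i)/170

1/z = -0.0765 + 0.0059i


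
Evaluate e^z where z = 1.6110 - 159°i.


e^1.6110 = 5.0078
cos(-159°) = -0.93358
sin(-159°) = -0.35837
Real = 5.0078*(-0.93358) = -4.6752
Imag = 5.0078*(-0.35837) = -1.7946

-4.6752 - 1.7946i


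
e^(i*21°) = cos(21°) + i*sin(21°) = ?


cos(21°) = 0.9336
sin(21°) = 0.3584

e^(i*21°) = 0.9336 + 0.3584i


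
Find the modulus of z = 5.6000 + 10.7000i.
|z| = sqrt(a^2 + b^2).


|z| = sqrt(5.6^2 + 10.7^2) = sqrt(31.36 + 114.49) = sqrt(145.85) = 12.0768

|z| = 12.0768


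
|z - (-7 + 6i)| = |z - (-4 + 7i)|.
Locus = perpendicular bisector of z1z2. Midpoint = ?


Equal distances means the locus is the perpendicular bisector of z1 and z2.
Midpoint = ((-7+(-4))/2, (6+7)/2) = (-5.5000, 6.5000)

Perpendicular bisector through (-5.5000, 6.5000)


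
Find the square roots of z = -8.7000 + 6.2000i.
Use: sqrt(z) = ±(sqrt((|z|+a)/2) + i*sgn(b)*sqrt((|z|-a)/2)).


|z| = sqrt(75.69+38.44) = 10.6832
sqrt((|z|+a)/2) = sqrt((10.6832+(-8.7))/2) = sqrt(0.9916) = 0.9958
sqrt((|z|-a)/2) = sqrt((10.6832-(-8.7))/2) = sqrt(9.6916) = 3.1131

±(0.9958 + 3.1131i) i.e. 0.9958 + 3.1131i and -0.9958 - 3.1131i


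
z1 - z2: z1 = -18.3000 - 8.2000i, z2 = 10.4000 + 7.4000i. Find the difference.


Real: -18.3 - 10.4 = -28.7
Imag: -8.2 - 7.4 = -15.6

-28.7000 - 15.6000i


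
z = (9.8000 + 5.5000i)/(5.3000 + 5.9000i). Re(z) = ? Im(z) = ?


Multiply by conjugate: (9.8000 + 5.5000i)(5.3000 - 5.9000i) / (5.3^2 + 5.9^2)
Numerator real = 9.8*5.3 + 5.5*5.9 = 84.39
Numerator imag = 5.5*5.3 - 9.8*5.9 = -28.67
Denominator = 62.9
Re(z) = 84.39/62.9 = 1.3417
Im(z) = -28.67/62.9 = -0.4558

Re(z) = 1.3417, Im(z) = -0.4558


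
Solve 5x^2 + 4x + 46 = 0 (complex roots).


disc = 4^2 - 4*5*46 = 16 - 920 = -904
sqrt(|disc|) = sqrt(904) = 30.0666
Real part = -4/(2*5) = -0.4000
Imag part = 30.0666/(2*5) = 3.0067

-0.4000 ± 3.0067i


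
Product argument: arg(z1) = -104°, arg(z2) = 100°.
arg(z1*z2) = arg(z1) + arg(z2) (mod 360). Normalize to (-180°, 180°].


arg(z1*z2) = -104° + 100° = -4°
Normalized to (-180°, 180°]: -4°

-4°


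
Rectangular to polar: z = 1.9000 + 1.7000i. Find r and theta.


r = sqrt(3.61+2.89) = sqrt(6.5) = 2.5495
theta = atan2(1.7, 1.9) = 41.8202 degrees

r = 2.5495, theta = 41.8202 degrees


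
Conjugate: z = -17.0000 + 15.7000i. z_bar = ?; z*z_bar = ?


z_bar = -17.0000 - 15.7000i
z*z_bar = (-17)^2 + 15.7^2 = 289 + 246.49 = 535.49

z_bar = -17.0000 - 15.7000i, z*z_bar = 535.49


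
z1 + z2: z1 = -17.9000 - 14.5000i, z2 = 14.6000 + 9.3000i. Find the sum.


Real: -17.9 + 14.6 = -3.3
Imag: -14.5 + 9.3 = -5.2

-3.3000 - 5.2000i


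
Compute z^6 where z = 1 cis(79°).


r^6 = 1^6 = 1
n*theta = 6*79° = 474° = 114° (mod 360)
a = 1*cos(114°) = -0.4067
b = 1*sin(114°) = 0.9135

1 cis(114°) = -0.4067 + 0.9135i


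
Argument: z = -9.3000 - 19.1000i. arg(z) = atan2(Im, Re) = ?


Re = -9.3, Im = -19.1
arg = atan2(-19.1, -9.3) = -115.9620 degrees

arg(z) = -115.9620 degrees


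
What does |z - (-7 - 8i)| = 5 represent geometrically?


|z - z0| = r is a circle with center z0 and radius r.
Center = (-7, -8), radius = 5

Circle with center (-7, -8) and radius 5


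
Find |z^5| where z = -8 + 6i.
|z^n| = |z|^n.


|z| = sqrt(64+36) = sqrt(100) = 10
|z^5| = |z|^5 = 10^5 = 100000

|z^5| = 100000


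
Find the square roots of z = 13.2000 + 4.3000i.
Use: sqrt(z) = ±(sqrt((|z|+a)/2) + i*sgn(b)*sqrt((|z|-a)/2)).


|z| = sqrt(174.24+18.49) = 13.8827
sqrt((|z|+a)/2) = sqrt((13.8827+13.2)/2) = sqrt(13.5414) = 3.6799
sqrt((|z|-a)/2) = sqrt((13.8827-13.2)/2) = sqrt(0.3414) = 0.5843

±(3.6799 + 0.5843i) i.e. 3.6799 + 0.5843i and -3.6799 - 0.5843i


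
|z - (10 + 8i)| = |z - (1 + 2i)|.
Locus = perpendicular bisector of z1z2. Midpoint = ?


Equal distances means the locus is the perpendicular bisector of z1 and z2.
Midpoint = ((10+1)/2, (8+2)/2) = (5.5000, 5.0000)

Perpendicular bisector through (5.5000, 5.0000)


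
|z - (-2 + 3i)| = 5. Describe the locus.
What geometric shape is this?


|z - z0| = r is a circle with center z0 and radius r.
Center = (-2, 3), radius = 5

Circle with center (-2, 3) and radius 5


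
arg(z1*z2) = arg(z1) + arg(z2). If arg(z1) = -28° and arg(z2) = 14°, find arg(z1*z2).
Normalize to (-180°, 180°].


arg(z1*z2) = -28° + 14° = -14°
Normalized to (-180°, 180°]: -14°

-14°


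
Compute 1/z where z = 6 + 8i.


|z|^2 = 36+64 = 100
1/z = (6 - 8i)/100

1/z = 0.0600 - 0.0800i


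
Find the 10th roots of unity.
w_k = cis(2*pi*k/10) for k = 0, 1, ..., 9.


The 10th roots of unity are cis(360k/10°) for k=0..9
Angle step = 360/10 = 36°
Primitive root: cis(36°)
Primitive root = 0.8090 + 0.5878i

10 roots at angles: 0°, 36°, 72°, 108°, 144°, 180°, 216°, 252°, 288°, 324°


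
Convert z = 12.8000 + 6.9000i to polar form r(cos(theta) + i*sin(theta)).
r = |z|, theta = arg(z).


r = sqrt(163.84+47.61) = sqrt(211.45) = 14.5413
theta = atan2(6.9, 12.8) = 28.3274 degrees

r = 14.5413, theta = 28.3274 degrees


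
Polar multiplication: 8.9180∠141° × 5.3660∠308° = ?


r = 8.9180 * 5.3660 = 47.8540
theta = 141° + 308° = 449° = 89° (mod 360)

47.8540 cis(89°)


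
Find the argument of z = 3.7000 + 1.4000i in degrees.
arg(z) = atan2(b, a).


Re = 3.7, Im = 1.4
arg = atan2(1.4, 3.7) = 20.7256 degrees

arg(z) = 20.7256 degrees


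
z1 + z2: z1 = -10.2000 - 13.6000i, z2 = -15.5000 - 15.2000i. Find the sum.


Real: -10.2 - 15.5 = -25.7
Imag: -13.6 - 15.2 = -28.8

-25.7000 - 28.8000i


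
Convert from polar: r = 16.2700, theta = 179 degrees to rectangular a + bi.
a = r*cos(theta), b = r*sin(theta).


a = 16.2700*cos(179°) = 16.2700*(-0.999848) = -16.2675
b = 16.2700*sin(179°) = 16.2700*0.0174524 = 0.2840

-16.2675 + 0.2840i


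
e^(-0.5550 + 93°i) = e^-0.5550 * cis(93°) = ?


e^-0.5550 = 0.5741
cos(93°) = -0.0523
sin(93°) = 0.9986
Real = 0.5741*(-0.0523) = -0.0300
Imag = 0.5741*0.9986 = 0.5733

-0.0300 + 0.5733i


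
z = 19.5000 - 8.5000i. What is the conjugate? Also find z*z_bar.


z_bar = 19.5000 + 8.5000i
z*z_bar = 19.5^2 + (-8.5)^2 = 380.25 + 72.25 = 452.5

z_bar = 19.5000 + 8.5000i, z*z_bar = 452.5


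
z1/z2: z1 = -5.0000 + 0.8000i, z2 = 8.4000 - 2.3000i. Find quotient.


Conjugate of z2 = 8.4000 + 2.3000i
Numerator: (-5.0000 + 0.8000i)(8.4000 + 2.3000i) = -43.8400 - 4.7800i
Denominator: 8.4^2 + (-2.3)^2 = 75.85
Result = (-43.8400 - 4.7800i)/75.85

-0.5780 - 0.0630i


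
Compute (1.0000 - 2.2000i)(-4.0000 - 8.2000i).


Real = 1*(-4) - (-2.2)*(-8.2) = -4 - 18.04 = -22.04
Imag = 1*(-8.2) - (4)*(-2.2) = -8.2 + 8.8 = 0.6

-22.0400 + 0.6000i


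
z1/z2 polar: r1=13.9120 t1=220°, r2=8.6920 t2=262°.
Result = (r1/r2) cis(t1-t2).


r = 13.9120 / 8.6920 = 1.6006
theta = 220° - 262° = -42° = 318° (mod 360)

1.6006 cis(318°)


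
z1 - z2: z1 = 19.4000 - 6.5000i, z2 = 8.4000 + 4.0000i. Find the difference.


Real: 19.4 - 8.4 = 11
Imag: -6.5 - 4 = -10.5

11.0000 - 10.5000i


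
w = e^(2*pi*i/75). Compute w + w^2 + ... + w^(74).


With w = e^(2*pi*i/75), all 75 of the 75th roots of unity w^0 = 1, w, ..., w^(74) sum to 0: 1 + w + ... + w^(74) = (1 - w^75)/(1 - w) = 0 since w^75 = 1, w ≠ 1.
Removing the root 1: w + w^2 + ... + w^(74) = 0 - 1 = -1

Sum = -1


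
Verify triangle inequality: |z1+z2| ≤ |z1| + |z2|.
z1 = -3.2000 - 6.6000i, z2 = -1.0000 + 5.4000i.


|z1| = sqrt((-3.2)^2 + (-6.6)^2) = sqrt(53.8) = 7.3348
|z2| = sqrt((-1)^2 + 5.4^2) = sqrt(30.16) = 5.4918
z1+z2 = -4.2000 - 1.2000i
|z1+z2| = sqrt(19.08) = 4.3681
|z1|+|z2| = 7.3348 + 5.4918 = 12.8266

|z1+z2| = 4.3681 ≤ |z1|+|z2| = 12.8266 (verified)


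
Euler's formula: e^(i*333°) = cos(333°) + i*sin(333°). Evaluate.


cos(333°) = 0.8910
sin(333°) = -0.4540

e^(i*333°) = 0.8910 - 0.4540i


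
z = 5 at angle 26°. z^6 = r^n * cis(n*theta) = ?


r^6 = 5^6 = 15625
n*theta = 6*26° = 156° = 156° (mod 360)
a = 15625*cos(156°) = -14274.1478
b = 15625*sin(156°) = 6355.2600

15625 cis(156°) = -14274.1478 + 6355.2600i


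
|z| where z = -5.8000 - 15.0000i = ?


|z| = sqrt((-5.8)^2 + (-15)^2) = sqrt(33.64 + 225) = sqrt(258.64) = 16.0823

|z| = 16.0823


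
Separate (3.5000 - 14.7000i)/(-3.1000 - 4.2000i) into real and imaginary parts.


Multiply by conjugate: (3.5000 - 14.7000i)(-3.1000 + 4.2000i) / ((-3.1)^2 + (-4.2)^2)
Numerator real = 3.5*(-3.1) - (14.7)*(-4.2) = 50.89
Numerator imag = -14.7*(-3.1) - 3.5*(-4.2) = 60.27
Denominator = 27.25
Re(z) = 50.89/27.25 = 1.8675
Im(z) = 60.27/27.25 = 2.2117

Re(z) = 1.8675, Im(z) = 2.2117
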